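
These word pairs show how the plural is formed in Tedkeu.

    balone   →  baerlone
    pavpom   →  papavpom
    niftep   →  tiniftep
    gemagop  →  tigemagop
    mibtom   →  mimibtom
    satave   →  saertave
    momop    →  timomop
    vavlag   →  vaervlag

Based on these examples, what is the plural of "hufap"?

gemagop and mibtom both have last vowel 'o' yet inflect differently (tigemagop, mimibtom), so the last vowel is not what conditions the rule; the final letter is.
"hufap" ends in -p. The stems ending in -p (gemagop → tigemagop, niftep → tiniftep, momop → timomop) add the prefix ti-.
So hufap → tihufap.

tihufap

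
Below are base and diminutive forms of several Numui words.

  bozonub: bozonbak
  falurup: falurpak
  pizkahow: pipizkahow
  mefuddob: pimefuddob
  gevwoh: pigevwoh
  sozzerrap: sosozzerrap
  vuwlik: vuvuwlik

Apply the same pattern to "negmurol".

bozonub and mefuddob both end in -b yet inflect differently (bozonbak, pimefuddob), so the final letter is not what conditions the rule; the last vowel is.
"negmurol" has last vowel 'o'. The stems whose last vowel is 'o' (pizkahow → pipizkahow, mefuddob → pimefuddob, gevwoh → pigevwoh) add the prefix pi-.
The other patterns: stems whose last vowel is 'u' delete the last vowel and add -ak; stems whose last vowel is 'a' or 'i' repeat the first consonant+vowel as a prefix.
So negmurol → pinegmurol.

pinegmurol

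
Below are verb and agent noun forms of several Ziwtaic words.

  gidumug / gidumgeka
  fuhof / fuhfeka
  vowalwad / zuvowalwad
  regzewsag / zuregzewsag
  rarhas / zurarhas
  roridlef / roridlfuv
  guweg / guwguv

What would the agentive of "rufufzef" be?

rufufzfuv

"rufufzef" has last vowel 'e'. The stems whose last vowel is 'e' (roridlef → roridlfuv, guweg → guwguv) delete the last vowel and add -uv.
The other patterns: stems whose last vowel is 'o' or 'u' delete the last vowel and add -eka; stems whose last vowel is 'a' add the prefix zu-.
So rufufzef → rufufzfuv.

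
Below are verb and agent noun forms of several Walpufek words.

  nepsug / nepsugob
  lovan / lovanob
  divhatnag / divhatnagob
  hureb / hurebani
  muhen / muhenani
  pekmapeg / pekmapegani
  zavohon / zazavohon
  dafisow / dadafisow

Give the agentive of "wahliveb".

wahlivebani

lovan and muhen both end in -n yet inflect differently (lovanob, muhenani), so the final letter is not what conditions the rule; the last vowel is.
"wahliveb" has last vowel 'e'. The stems whose last vowel is 'e' (hureb → hurebani, muhen → muhenani, pekmapeg → pekmapegani) add -ani.
The other patterns: stems whose last vowel is 'a' or 'u' add -ob; stems whose last vowel is 'o' repeat the first consonant+vowel as a prefix.
So wahliveb → wahlivebani.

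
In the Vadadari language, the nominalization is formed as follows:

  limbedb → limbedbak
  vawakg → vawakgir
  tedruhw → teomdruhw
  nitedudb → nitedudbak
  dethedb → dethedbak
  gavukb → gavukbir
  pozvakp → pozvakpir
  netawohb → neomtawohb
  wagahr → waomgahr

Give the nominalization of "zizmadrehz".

ziomzmadrehz

limbedb and gavukb both end in -b yet inflect differently (limbedbak, gavukbir), so the final letter is not what conditions the rule; the second-to-last letter is.
"zizmadrehz" has second-to-last letter 'h'. The stems whose second-to-last letter is 'h' (netawohb → neomtawohb, tedruhw → teomdruhw, wagahr → waomgahr) insert -om- after the first vowel.
So zizmadrehz → ziomzmadrehz.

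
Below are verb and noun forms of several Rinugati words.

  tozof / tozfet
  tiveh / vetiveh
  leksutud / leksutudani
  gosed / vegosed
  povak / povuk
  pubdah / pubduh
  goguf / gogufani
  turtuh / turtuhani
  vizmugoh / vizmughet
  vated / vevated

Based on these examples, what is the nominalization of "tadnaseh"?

vetadnaseh

leksutud and gosed both end in -d yet inflect differently (leksutudani, vegosed), so the final letter is not what conditions the rule; the last vowel is.
"tadnaseh" has last vowel 'e'. The stems whose last vowel is 'e' (gosed → vegosed, tiveh → vetiveh, vated → vevated) add the prefix ve-.
The other patterns: stems whose last vowel is 'u' add -ani; stems whose last vowel is 'a' change the last vowel to 'u'; stems whose last vowel is 'o' delete the last vowel and add -et.
So tadnaseh → vetadnaseh.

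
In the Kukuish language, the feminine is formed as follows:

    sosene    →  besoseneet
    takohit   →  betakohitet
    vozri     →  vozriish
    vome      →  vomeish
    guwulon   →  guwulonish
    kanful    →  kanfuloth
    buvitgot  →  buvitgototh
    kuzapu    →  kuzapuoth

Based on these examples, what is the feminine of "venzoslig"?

sosene and vome both end in -e yet inflect differently (besoseneet, vomeish), so the final letter is not what conditions the rule; the first letter is.
"venzoslig" begins with v-. The stems beginning with v- (vozri → vozriish, vome → vomeish) add -ish.
The other patterns: stems beginning with s- or t- add be- … -et around the stem; stems beginning with b- or k- add -oth.
So venzoslig → venzosligish.

venzosligish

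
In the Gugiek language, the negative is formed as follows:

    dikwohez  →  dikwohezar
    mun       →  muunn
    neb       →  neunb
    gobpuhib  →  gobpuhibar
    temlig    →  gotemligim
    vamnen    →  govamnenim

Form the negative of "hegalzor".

hegalzorar

mun and vamnen both end in -n yet inflect differently (muunn, govamnenim), so the final letter is not what conditions the rule; the number of vowels is.
"hegalzor" has 3 vowels. The stems with 3 vowels (gobpuhib → gobpuhibar, dikwohez → dikwohezar) add -ar.
So hegalzor → hegalzorar.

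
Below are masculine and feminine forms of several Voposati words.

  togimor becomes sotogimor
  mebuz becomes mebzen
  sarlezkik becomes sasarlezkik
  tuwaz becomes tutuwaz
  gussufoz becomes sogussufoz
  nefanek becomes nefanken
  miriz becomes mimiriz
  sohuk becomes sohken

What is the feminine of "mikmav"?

gussufoz and mebuz both end in -z yet inflect differently (sogussufoz, mebzen), so the final letter is not what conditions the rule; the last vowel is.
"mikmav" has last vowel 'a'. The one such stem in the data (tuwaz → tutuwaz) repeats the first consonant+vowel as a prefix (as do miriz, sarlezkik), so the same rule applies.
The other patterns: stems whose last vowel is 'o' add the prefix so-; stems whose last vowel is 'e' or 'u' delete the last vowel and add -en.
So mikmav → mimikmav.

mimikmav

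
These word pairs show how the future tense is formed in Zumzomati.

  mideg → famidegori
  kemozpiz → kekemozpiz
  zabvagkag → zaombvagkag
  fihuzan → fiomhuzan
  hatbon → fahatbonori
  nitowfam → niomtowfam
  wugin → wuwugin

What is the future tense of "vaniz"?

vavaniz

fihuzan and wugin both end in -n yet inflect differently (fiomhuzan, wuwugin), so the final letter is not what conditions the rule; the last vowel is.
"vaniz" has last vowel 'i'. The stems whose last vowel is 'i' (wugin → wuwugin, kemozpiz → kekemozpiz) repeat the first consonant+vowel as a prefix.
The other patterns: stems whose last vowel is 'a' insert -om- after the first vowel; stems whose last vowel is 'e' or 'o' add fa- … -ori around the stem.
So vaniz → vavaniz.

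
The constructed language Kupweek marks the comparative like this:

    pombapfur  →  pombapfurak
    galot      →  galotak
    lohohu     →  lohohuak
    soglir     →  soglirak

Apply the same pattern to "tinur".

Every pair shown (pombapfur → pombapfurak, galot → galotak, lohohu → lohohuak, …) follows the same rule: add -ak.
So tinur → tinurak.

tinurak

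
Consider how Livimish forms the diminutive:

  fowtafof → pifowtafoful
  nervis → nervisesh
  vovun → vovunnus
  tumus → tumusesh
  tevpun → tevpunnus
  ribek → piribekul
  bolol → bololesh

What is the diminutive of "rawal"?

tevpun and tumus both have last vowel 'u' yet inflect differently (tevpunnus, tumusesh), so the last vowel is not what conditions the rule; the final letter is.
"rawal" ends in -l. The one such stem in the data (bolol → bololesh) adds -esh, so the same rule applies.
The other patterns: stems ending in -f or -k add pi- … -ul around the stem; stems ending in -n double the final consonant and add -us.
So rawal → rawalesh.

rawalesh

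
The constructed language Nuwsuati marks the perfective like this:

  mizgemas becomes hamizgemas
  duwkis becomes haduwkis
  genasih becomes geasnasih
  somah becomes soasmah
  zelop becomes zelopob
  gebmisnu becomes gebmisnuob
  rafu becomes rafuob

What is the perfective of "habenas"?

"habenas" ends in -s. The stems ending in -s (mizgemas → hamizgemas, duwkis → haduwkis) add the prefix ha-.
So habenas → hahabenas.

hahabenas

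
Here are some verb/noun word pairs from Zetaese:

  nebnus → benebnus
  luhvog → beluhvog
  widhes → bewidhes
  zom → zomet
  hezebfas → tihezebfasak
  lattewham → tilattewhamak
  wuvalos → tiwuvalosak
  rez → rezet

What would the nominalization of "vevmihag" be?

nebnus and hezebfas both end in -s yet inflect differently (benebnus, tihezebfasak), so the final letter is not what conditions the rule; the number of vowels is.
"vevmihag" has 3 vowels. The stems with 3 vowels (hezebfas → tihezebfasak, lattewham → tilattewhamak, wuvalos → tiwuvalosak) add ti- … -ak around the stem.
The other patterns: stems with 1 vowel add -et; stems with 2 vowels add the prefix be-.
So vevmihag → tivevmihagak.

tivevmihagak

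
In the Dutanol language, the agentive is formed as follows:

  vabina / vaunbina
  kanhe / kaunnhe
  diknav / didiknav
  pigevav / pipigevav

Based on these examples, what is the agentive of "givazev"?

vabina and diknav both have last vowel 'a' yet inflect differently (vaunbina, didiknav), so the last vowel is not what conditions the rule; whether the stem ends in a vowel or a consonant is.
"givazev" ends in a consonant. The stems ending in a consonant (diknav → didiknav, pigevav → pipigevav) repeat the first consonant+vowel as a prefix.
So givazev → gigivazev.

gigivazev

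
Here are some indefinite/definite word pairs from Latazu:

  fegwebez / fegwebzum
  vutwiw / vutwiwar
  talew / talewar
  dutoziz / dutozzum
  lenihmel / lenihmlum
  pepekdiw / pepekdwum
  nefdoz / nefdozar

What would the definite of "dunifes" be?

"dunifes" has 3 vowels. The stems with 3 vowels (fegwebez → fegwebzum, pepekdiw → pepekdwum, dutoziz → dutozzum) delete the last vowel and add -um.
The other pattern: stems with 2 vowels add -ar.
So dunifes → dunifsum.

dunifsum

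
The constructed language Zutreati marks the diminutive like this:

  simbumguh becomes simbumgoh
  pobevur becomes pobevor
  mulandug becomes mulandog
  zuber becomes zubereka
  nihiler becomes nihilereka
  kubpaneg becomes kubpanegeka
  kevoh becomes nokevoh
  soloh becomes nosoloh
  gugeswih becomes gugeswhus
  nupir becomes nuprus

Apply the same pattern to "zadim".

zadmus

pobevur and zuber both end in -r yet inflect differently (pobevor, zubereka), so the final letter is not what conditions the rule; the last vowel is.
"zadim" has last vowel 'i'. The stems whose last vowel is 'i' (gugeswih → gugeswhus, nupir → nuprus) delete the last vowel and add -us.
So zadim → zadmus.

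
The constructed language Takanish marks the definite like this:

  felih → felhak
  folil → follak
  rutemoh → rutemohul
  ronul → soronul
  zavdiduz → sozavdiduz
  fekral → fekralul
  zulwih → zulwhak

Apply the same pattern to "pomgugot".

pomgugotul

ronul and folil both end in -l yet inflect differently (soronul, follak), so the final letter is not what conditions the rule; the last vowel is.
"pomgugot" has last vowel 'o'. The one such stem in the data (rutemoh → rutemohul) adds -ul, so the same rule applies.
The other patterns: stems whose last vowel is 'u' add the prefix so-; stems whose last vowel is 'i' delete the last vowel and add -ak.
So pomgugot → pomgugotul.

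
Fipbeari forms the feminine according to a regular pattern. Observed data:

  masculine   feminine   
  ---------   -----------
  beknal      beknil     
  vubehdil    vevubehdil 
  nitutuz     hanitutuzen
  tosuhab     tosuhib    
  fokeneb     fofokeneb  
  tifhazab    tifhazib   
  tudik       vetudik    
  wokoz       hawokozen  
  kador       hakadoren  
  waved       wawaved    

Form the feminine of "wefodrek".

wewefodrek

fokeneb and tosuhab both end in -b yet inflect differently (fofokeneb, tosuhib), so the final letter is not what conditions the rule; the last vowel is.
"wefodrek" has last vowel 'e'. The stems whose last vowel is 'e' (fokeneb → fofokeneb, waved → wawaved) repeat the first consonant+vowel as a prefix.
So wefodrek → wewefodrek.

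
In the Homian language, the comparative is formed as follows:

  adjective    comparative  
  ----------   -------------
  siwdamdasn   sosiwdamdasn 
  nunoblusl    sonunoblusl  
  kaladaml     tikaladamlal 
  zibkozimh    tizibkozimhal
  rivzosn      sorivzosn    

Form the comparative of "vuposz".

"vuposz" has second-to-last letter 's'. The stems whose second-to-last letter is 's' (nunoblusl → sonunoblusl, rivzosn → sorivzosn, siwdamdasn → sosiwdamdasn) add the prefix so-.
The other pattern: stems whose second-to-last letter is 'm' add ti- … -al around the stem.
So vuposz → sovuposz.

sovuposz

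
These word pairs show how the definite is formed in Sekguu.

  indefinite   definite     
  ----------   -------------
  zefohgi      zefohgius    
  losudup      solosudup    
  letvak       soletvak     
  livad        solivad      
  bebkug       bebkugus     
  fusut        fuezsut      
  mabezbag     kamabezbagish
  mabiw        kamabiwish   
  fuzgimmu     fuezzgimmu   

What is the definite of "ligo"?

"ligo" begins with l-. The stems beginning with l- (losudup → solosudup, letvak → soletvak, livad → solivad) add the prefix so-.
The other patterns: stems beginning with f- insert -ez- after the first vowel; stems beginning with m- add ka- … -ish around the stem; stems beginning with b- or z- add -us.
So ligo → soligo.

soligo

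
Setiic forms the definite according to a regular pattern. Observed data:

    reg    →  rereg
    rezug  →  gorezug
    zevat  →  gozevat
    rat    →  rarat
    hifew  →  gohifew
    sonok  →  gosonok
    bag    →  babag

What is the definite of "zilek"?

gozilek

"zilek" has 2 vowels. The stems with 2 vowels (rezug → gorezug, zevat → gozevat, hifew → gohifew) add the prefix go-.
The other pattern: stems with 1 vowel repeat the first consonant+vowel as a prefix.
So zilek → gozilek.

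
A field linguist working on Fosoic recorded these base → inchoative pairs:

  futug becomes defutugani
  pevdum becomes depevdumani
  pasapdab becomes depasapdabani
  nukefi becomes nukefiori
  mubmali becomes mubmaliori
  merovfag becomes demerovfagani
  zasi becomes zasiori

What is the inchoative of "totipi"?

mubmali and merovfag both begin with m- yet inflect differently (mubmaliori, demerovfagani), so the first letter is not what conditions the rule; the final letter is.
"totipi" ends in -i. The stems ending in -i (nukefi → nukefiori, mubmali → mubmaliori, zasi → zasiori) add -ori.
So totipi → totipiori.

totipiori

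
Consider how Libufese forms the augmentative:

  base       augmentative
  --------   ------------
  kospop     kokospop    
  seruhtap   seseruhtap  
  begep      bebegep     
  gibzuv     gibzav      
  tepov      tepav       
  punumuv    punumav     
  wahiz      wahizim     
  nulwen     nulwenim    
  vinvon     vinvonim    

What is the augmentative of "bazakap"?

kospop and tepov both have last vowel 'o' yet inflect differently (kokospop, tepav), so the last vowel is not what conditions the rule; the final letter is.
"bazakap" ends in -p. The stems ending in -p (kospop → kokospop, seruhtap → seseruhtap, begep → bebegep) repeat the first consonant+vowel as a prefix.
The other patterns: stems ending in -v change the last vowel to 'a'; stems ending in -n or -z add -im.
So bazakap → babazakap.

babazakap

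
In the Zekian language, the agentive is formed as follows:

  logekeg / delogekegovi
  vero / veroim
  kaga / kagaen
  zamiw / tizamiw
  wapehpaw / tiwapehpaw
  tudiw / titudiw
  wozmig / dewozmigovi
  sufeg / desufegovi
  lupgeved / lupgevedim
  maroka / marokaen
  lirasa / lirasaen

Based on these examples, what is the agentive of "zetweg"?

"zetweg" ends in -g. The stems ending in -g (logekeg → delogekegovi, wozmig → dewozmigovi, sufeg → desufegovi) add de- … -ovi around the stem.
So zetweg → dezetwegovi.

dezetwegovi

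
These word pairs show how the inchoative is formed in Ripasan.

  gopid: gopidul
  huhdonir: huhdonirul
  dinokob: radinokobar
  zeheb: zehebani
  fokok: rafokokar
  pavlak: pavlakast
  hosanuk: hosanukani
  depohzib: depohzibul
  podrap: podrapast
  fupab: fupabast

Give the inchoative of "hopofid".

depohzib and dinokob both end in -b yet inflect differently (depohzibul, radinokobar), so the final letter is not what conditions the rule; the last vowel is.
"hopofid" has last vowel 'i'. The stems whose last vowel is 'i' (gopid → gopidul, depohzib → depohzibul, huhdonir → huhdonirul) add -ul.
The other patterns: stems whose last vowel is 'o' add ra- … -ar around the stem; stems whose last vowel is 'a' add -ast; stems whose last vowel is 'e' or 'u' add -ani.
So hopofid → hopofidul.

hopofidul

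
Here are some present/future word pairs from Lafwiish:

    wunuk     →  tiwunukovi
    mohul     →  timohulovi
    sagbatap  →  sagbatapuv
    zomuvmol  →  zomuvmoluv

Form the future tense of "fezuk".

mohul and zomuvmol both end in -l yet inflect differently (timohulovi, zomuvmoluv), so the final letter is not what conditions the rule; the last vowel is.
"fezuk" has last vowel 'u'. The stems whose last vowel is 'u' (wunuk → tiwunukovi, mohul → timohulovi) add ti- … -ovi around the stem.
So fezuk → tifezukovi.

tifezukovi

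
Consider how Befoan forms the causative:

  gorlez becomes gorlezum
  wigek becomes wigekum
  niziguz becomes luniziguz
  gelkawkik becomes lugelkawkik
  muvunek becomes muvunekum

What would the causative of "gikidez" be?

gikidezum

muvunek and gelkawkik both end in -k yet inflect differently (muvunekum, lugelkawkik), so the final letter is not what conditions the rule; the last vowel is.
"gikidez" has last vowel 'e'. The stems whose last vowel is 'e' (muvunek → muvunekum, gorlez → gorlezum, wigek → wigekum) add -um.
So gikidez → gikidezum.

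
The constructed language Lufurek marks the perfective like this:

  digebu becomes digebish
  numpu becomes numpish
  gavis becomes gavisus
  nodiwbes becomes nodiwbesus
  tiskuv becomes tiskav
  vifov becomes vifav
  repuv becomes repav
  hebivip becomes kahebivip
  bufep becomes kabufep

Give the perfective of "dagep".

kadagep

digebu and tiskuv both have last vowel 'u' yet inflect differently (digebish, tiskav), so the last vowel is not what conditions the rule; the final letter is.
"dagep" ends in -p. The stems ending in -p (hebivip → kahebivip, bufep → kabufep) add the prefix ka-.
So dagep → kadagep.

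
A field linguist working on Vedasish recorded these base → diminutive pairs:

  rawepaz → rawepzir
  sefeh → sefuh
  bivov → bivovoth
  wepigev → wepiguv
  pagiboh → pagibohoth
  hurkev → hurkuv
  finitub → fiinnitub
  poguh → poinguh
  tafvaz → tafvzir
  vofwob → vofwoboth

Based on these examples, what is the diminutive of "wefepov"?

wefepovoth

bivov and wepigev both end in -v yet inflect differently (bivovoth, wepiguv), so the final letter is not what conditions the rule; the last vowel is.
"wefepov" has last vowel 'o'. The stems whose last vowel is 'o' (bivov → bivovoth, vofwob → vofwoboth, pagiboh → pagibohoth) add -oth.
So wefepov → wefepovoth.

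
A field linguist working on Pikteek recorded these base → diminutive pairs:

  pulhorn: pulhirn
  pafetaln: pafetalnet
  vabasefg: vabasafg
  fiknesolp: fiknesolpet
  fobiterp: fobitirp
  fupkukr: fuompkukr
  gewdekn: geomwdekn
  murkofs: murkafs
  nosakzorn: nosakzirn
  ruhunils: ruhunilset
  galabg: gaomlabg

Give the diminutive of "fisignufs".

ruhunils and murkofs both end in -s yet inflect differently (ruhunilset, murkafs), so the final letter is not what conditions the rule; the second-to-last letter is.
"fisignufs" has second-to-last letter 'f'. The stems whose second-to-last letter is 'f' (vabasefg → vabasafg, murkofs → murkafs) change the last vowel to 'a'.
The other patterns: stems whose second-to-last letter is 'l' add -et; stems whose second-to-last letter is 'r' change the last vowel to 'i'; stems whose second-to-last letter is 'b' or 'k' insert -om- after the first vowel.
So fisignufs → fisignafs.

fisignafs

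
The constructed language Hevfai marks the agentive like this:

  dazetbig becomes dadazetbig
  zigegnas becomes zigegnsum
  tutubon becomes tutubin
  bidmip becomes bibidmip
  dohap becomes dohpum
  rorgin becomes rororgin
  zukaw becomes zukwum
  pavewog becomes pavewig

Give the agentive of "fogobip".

fofogobip

dohap and bidmip both end in -p yet inflect differently (dohpum, bibidmip), so the final letter is not what conditions the rule; the last vowel is.
"fogobip" has last vowel 'i'. The stems whose last vowel is 'i' (bidmip → bibidmip, dazetbig → dadazetbig, rorgin → rororgin) repeat the first consonant+vowel as a prefix.
The other patterns: stems whose last vowel is 'a' delete the last vowel and add -um; stems whose last vowel is 'o' change the last vowel to 'i'.
So fogobip → fofogobip.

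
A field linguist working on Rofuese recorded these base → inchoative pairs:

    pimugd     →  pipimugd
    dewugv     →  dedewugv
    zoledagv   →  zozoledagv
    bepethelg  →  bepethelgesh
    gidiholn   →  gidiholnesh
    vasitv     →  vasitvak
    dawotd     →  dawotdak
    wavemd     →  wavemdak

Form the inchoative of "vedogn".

dewugv and vasitv both end in -v yet inflect differently (dedewugv, vasitvak), so the final letter is not what conditions the rule; the second-to-last letter is.
"vedogn" has second-to-last letter 'g'. The stems whose second-to-last letter is 'g' (pimugd → pipimugd, dewugv → dedewugv, zoledagv → zozoledagv) repeat the first consonant+vowel as a prefix.
So vedogn → vevedogn.

vevedogn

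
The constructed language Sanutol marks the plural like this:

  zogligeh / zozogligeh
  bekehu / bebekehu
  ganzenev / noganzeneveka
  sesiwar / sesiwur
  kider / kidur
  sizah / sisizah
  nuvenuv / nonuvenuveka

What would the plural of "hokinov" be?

kider and ganzenev both have last vowel 'e' yet inflect differently (kidur, noganzeneveka), so the last vowel is not what conditions the rule; the final letter is.
"hokinov" ends in -v. The stems ending in -v (nuvenuv → nonuvenuveka, ganzenev → noganzeneveka) add no- … -eka around the stem.
The other patterns: stems ending in -r change the last vowel to 'u'; stems ending in -h or -u repeat the first consonant+vowel as a prefix.
So hokinov → nohokinoveka.

nohokinoveka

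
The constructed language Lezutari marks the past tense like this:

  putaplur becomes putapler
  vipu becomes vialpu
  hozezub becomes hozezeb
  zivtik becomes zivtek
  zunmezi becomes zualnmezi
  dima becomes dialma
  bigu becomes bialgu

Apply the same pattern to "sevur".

"sevur" ends in a consonant. The stems ending in a consonant (hozezub → hozezeb, zivtik → zivtek, putaplur → putapler) change the last vowel to 'e'.
So sevur → sever.

sever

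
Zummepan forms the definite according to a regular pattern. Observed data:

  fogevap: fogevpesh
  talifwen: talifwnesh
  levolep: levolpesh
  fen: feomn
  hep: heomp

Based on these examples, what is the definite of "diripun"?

talifwen and fen both end in -n yet inflect differently (talifwnesh, feomn), so the final letter is not what conditions the rule; the number of vowels is.
"diripun" has 3 vowels. The stems with 3 vowels (fogevap → fogevpesh, talifwen → talifwnesh, levolep → levolpesh) delete the last vowel and add -esh.
So diripun → diripnesh.

diripnesh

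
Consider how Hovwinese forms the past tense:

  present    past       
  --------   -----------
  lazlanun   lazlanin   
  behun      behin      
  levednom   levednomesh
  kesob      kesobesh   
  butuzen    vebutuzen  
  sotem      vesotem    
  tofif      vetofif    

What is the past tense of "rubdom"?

rubdomesh

lazlanun and butuzen both end in -n yet inflect differently (lazlanin, vebutuzen), so the final letter is not what conditions the rule; the last vowel is.
"rubdom" has last vowel 'o'. The stems whose last vowel is 'o' (levednom → levednomesh, kesob → kesobesh) add -esh.
So rubdom → rubdomesh.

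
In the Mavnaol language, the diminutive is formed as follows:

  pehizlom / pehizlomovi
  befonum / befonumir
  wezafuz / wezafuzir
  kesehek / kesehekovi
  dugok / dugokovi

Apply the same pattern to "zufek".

zufekovi

befonum and pehizlom both end in -m yet inflect differently (befonumir, pehizlomovi), so the final letter is not what conditions the rule; the last vowel is.
"zufek" has last vowel 'e'. The one such stem in the data (kesehek → kesehekovi) adds -ovi, so the same rule applies.
The other pattern: stems whose last vowel is 'u' add -ir.
So zufek → zufekovi.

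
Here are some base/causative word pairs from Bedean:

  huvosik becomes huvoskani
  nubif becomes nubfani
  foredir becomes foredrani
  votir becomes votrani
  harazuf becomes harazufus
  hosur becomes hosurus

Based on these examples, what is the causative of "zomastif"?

nubif and harazuf both end in -f yet inflect differently (nubfani, harazufus), so the final letter is not what conditions the rule; the last vowel is.
"zomastif" has last vowel 'i'. The stems whose last vowel is 'i' (huvosik → huvoskani, nubif → nubfani, foredir → foredrani) delete the last vowel and add -ani.
The other pattern: stems whose last vowel is 'u' add -us.
So zomastif → zomastfani.

zomastfani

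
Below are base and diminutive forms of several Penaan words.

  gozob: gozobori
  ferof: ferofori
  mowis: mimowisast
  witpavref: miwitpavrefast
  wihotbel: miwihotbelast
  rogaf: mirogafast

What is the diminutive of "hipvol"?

ferof and witpavref both end in -f yet inflect differently (ferofori, miwitpavrefast), so the final letter is not what conditions the rule; the last vowel is.
"hipvol" has last vowel 'o'. The stems whose last vowel is 'o' (gozob → gozobori, ferof → ferofori) add -ori.
So hipvol → hipvolori.

hipvolori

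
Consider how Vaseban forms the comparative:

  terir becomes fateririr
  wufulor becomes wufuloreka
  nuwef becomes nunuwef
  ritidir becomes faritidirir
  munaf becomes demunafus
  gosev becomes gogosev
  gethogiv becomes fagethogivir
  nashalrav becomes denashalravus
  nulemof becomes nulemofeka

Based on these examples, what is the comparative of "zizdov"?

zizdoveka

munaf and nulemof both end in -f yet inflect differently (demunafus, nulemofeka), so the final letter is not what conditions the rule; the last vowel is.
"zizdov" has last vowel 'o'. The stems whose last vowel is 'o' (wufulor → wufuloreka, nulemof → nulemofeka) add -eka.
The other patterns: stems whose last vowel is 'a' add de- … -us around the stem; stems whose last vowel is 'i' add fa- … -ir around the stem; stems whose last vowel is 'e' repeat the first consonant+vowel as a prefix.
So zizdov → zizdoveka.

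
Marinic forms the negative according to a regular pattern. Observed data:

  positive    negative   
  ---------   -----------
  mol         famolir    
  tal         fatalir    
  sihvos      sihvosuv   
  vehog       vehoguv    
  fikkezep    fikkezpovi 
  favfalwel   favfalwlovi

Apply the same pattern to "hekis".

"hekis" has 2 vowels. The stems with 2 vowels (sihvos → sihvosuv, vehog → vehoguv) add -uv.
So hekis → hekisuv.

hekisuv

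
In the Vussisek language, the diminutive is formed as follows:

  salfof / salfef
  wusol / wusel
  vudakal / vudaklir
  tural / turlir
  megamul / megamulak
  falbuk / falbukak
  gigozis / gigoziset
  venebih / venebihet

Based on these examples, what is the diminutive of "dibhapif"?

dibhapifet

wusol and vudakal both end in -l yet inflect differently (wusel, vudaklir), so the final letter is not what conditions the rule; the last vowel is.
"dibhapif" has last vowel 'i'. The stems whose last vowel is 'i' (gigozis → gigoziset, venebih → venebihet) add -et.
The other patterns: stems whose last vowel is 'o' change the last vowel to 'e'; stems whose last vowel is 'a' delete the last vowel and add -ir; stems whose last vowel is 'u' add -ak.
So dibhapif → dibhapifet.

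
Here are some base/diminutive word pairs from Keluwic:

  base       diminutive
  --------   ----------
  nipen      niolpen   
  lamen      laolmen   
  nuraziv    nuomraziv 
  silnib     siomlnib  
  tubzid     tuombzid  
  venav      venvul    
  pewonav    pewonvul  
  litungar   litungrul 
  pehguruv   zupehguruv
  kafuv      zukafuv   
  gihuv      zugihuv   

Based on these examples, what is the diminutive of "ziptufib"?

nuraziv and venav both end in -v yet inflect differently (nuomraziv, venvul), so the final letter is not what conditions the rule; the last vowel is.
"ziptufib" has last vowel 'i'. The stems whose last vowel is 'i' (nuraziv → nuomraziv, silnib → siomlnib, tubzid → tuombzid) insert -om- after the first vowel.
So ziptufib → ziomptufib.

ziomptufib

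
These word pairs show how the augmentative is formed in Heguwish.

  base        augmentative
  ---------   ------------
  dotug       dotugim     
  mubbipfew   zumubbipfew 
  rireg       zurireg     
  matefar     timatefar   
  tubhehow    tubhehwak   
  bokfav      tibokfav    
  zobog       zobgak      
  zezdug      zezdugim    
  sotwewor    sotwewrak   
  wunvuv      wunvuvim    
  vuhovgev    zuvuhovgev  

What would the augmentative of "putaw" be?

rireg and zobog both end in -g yet inflect differently (zurireg, zobgak), so the final letter is not what conditions the rule; the last vowel is.
"putaw" has last vowel 'a'. The stems whose last vowel is 'a' (matefar → timatefar, bokfav → tibokfav) add the prefix ti-.
The other patterns: stems whose last vowel is 'e' add the prefix zu-; stems whose last vowel is 'o' delete the last vowel and add -ak; stems whose last vowel is 'u' add -im.
So putaw → tiputaw.

tiputaw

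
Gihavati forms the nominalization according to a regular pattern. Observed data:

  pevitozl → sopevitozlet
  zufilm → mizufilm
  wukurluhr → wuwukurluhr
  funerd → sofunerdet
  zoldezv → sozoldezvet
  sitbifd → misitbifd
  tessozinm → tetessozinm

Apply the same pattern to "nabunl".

zufilm and tessozinm both end in -m yet inflect differently (mizufilm, tetessozinm), so the final letter is not what conditions the rule; the second-to-last letter is.
"nabunl" has second-to-last letter 'n'. The one such stem in the data (tessozinm → tetessozinm) repeats the first consonant+vowel as a prefix (as does wukurluhr), so the same rule applies.
The other patterns: stems whose second-to-last letter is 'f' or 'l' add the prefix mi-; stems whose second-to-last letter is 'r' or 'z' add so- … -et around the stem.
So nabunl → nanabunl.

nanabunl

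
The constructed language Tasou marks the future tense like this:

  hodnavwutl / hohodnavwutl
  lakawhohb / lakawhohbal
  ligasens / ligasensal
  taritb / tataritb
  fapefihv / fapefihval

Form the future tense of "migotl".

mimigotl

taritb and lakawhohb both end in -b yet inflect differently (tataritb, lakawhohbal), so the final letter is not what conditions the rule; the second-to-last letter is.
"migotl" has second-to-last letter 't'. The stems whose second-to-last letter is 't' (hodnavwutl → hohodnavwutl, taritb → tataritb) repeat the first consonant+vowel as a prefix.
So migotl → mimigotl.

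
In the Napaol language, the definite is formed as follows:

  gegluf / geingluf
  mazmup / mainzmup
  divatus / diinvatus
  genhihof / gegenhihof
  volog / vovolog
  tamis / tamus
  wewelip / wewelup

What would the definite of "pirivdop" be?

gegluf and genhihof both end in -f yet inflect differently (geingluf, gegenhihof), so the final letter is not what conditions the rule; the last vowel is.
"pirivdop" has last vowel 'o'. The stems whose last vowel is 'o' (genhihof → gegenhihof, volog → vovolog) repeat the first consonant+vowel as a prefix.
The other patterns: stems whose last vowel is 'u' insert -in- after the first vowel; stems whose last vowel is 'i' change the last vowel to 'u'.
So pirivdop → pipirivdop.

pipirivdop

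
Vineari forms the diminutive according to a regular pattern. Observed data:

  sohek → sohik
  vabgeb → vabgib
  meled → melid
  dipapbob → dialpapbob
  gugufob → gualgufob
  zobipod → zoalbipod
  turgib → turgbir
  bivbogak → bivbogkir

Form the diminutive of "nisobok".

"nisobok" has last vowel 'o'. The stems whose last vowel is 'o' (dipapbob → dialpapbob, gugufob → gualgufob, zobipod → zoalbipod) insert -al- after the first vowel.
The other patterns: stems whose last vowel is 'e' change the last vowel to 'i'; stems whose last vowel is 'a' or 'i' delete the last vowel and add -ir.
So nisobok → nialsobok.

nialsobok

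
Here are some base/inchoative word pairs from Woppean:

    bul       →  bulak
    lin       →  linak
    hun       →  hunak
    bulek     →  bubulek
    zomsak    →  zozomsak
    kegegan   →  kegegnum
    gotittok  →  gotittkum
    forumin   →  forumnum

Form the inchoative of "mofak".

lin and kegegan both end in -n yet inflect differently (linak, kegegnum), so the final letter is not what conditions the rule; the number of vowels is.
"mofak" has 2 vowels. The stems with 2 vowels (bulek → bubulek, zomsak → zozomsak) repeat the first consonant+vowel as a prefix.
So mofak → momofak.

momofak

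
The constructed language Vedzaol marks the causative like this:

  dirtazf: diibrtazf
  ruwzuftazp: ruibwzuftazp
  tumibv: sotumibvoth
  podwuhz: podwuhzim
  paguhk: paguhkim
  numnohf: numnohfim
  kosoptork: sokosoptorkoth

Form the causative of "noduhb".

noduhbim

"noduhb" has second-to-last letter 'h'. The stems whose second-to-last letter is 'h' (paguhk → paguhkim, numnohf → numnohfim, podwuhz → podwuhzim) add -im.
The other patterns: stems whose second-to-last letter is 'z' insert -ib- after the first vowel; stems whose second-to-last letter is 'b' or 'r' add so- … -oth around the stem.
So noduhb → noduhbim.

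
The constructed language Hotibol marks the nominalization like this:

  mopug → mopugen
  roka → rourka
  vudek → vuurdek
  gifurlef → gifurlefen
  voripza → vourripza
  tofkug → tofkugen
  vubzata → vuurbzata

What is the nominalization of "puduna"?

"puduna" ends in -a. The stems ending in -a (vubzata → vuurbzata, voripza → vourripza, roka → rourka) insert -ur- after the first vowel.
So puduna → puurduna.

puurduna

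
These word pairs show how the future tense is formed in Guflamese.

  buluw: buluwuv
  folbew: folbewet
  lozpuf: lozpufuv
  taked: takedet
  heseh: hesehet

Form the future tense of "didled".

didledet

folbew and buluw both end in -w yet inflect differently (folbewet, buluwuv), so the final letter is not what conditions the rule; the last vowel is.
"didled" has last vowel 'e'. The stems whose last vowel is 'e' (taked → takedet, heseh → hesehet, folbew → folbewet) add -et.
So didled → didledet.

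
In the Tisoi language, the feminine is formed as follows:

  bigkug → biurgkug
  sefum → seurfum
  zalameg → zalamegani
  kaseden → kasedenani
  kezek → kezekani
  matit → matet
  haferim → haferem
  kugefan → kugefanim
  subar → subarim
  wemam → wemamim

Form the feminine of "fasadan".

fasadanim

"fasadan" has last vowel 'a'. The stems whose last vowel is 'a' (kugefan → kugefanim, subar → subarim, wemam → wemamim) add -im.
The other patterns: stems whose last vowel is 'u' insert -ur- after the first vowel; stems whose last vowel is 'e' add -ani; stems whose last vowel is 'i' change the last vowel to 'e'.
So fasadan → fasadanim.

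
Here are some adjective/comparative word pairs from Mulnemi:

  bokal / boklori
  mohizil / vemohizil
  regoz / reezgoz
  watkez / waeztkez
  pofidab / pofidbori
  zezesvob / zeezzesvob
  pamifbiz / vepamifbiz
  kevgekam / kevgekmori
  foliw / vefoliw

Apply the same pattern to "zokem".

bokal and mohizil both end in -l yet inflect differently (boklori, vemohizil), so the final letter is not what conditions the rule; the last vowel is.
"zokem" has last vowel 'e'. The one such stem in the data (watkez → waeztkez) inserts -ez- after the first vowel (as do zezesvob, regoz), so the same rule applies.
The other patterns: stems whose last vowel is 'a' delete the last vowel and add -ori; stems whose last vowel is 'i' add the prefix ve-.
So zokem → zoezkem.

zoezkem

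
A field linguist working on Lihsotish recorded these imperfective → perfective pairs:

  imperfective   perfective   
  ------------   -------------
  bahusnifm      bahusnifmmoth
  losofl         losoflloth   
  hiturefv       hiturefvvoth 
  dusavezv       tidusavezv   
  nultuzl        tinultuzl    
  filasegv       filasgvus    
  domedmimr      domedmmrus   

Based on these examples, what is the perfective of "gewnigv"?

"gewnigv" has second-to-last letter 'g'. The one such stem in the data (filasegv → filasgvus) deletes the last vowel and adds -us (as does domedmimr), so the same rule applies.
The other patterns: stems whose second-to-last letter is 'f' double the final consonant and add -oth; stems whose second-to-last letter is 'z' add the prefix ti-.
So gewnigv → gewngvus.

gewngvus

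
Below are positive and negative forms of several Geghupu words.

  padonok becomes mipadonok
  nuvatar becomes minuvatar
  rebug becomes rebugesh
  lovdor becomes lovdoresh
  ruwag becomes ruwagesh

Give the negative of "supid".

supidesh

nuvatar and lovdor both end in -r yet inflect differently (minuvatar, lovdoresh), so the final letter is not what conditions the rule; the number of vowels is.
"supid" has 2 vowels. The stems with 2 vowels (rebug → rebugesh, lovdor → lovdoresh, ruwag → ruwagesh) add -esh.
The other pattern: stems with 3 vowels add the prefix mi-.
So supid → supidesh.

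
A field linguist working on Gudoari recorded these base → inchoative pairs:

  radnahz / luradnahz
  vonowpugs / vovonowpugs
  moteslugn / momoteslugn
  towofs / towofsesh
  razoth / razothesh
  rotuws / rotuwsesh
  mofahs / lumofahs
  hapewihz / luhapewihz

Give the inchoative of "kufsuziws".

kufsuziwsesh

vonowpugs and mofahs both end in -s yet inflect differently (vovonowpugs, lumofahs), so the final letter is not what conditions the rule; the second-to-last letter is.
"kufsuziws" has second-to-last letter 'w'. The one such stem in the data (rotuws → rotuwsesh) adds -esh, so the same rule applies.
The other patterns: stems whose second-to-last letter is 'g' repeat the first consonant+vowel as a prefix; stems whose second-to-last letter is 'h' add the prefix lu-.
So kufsuziws → kufsuziwsesh.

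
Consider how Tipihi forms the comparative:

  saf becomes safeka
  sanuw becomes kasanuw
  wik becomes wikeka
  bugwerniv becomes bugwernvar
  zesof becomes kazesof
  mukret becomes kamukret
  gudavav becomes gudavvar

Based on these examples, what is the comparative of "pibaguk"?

pibagkar

saf and zesof both end in -f yet inflect differently (safeka, kazesof), so the final letter is not what conditions the rule; the number of vowels is.
"pibaguk" has 3 vowels. The stems with 3 vowels (bugwerniv → bugwernvar, gudavav → gudavvar) delete the last vowel and add -ar.
The other patterns: stems with 1 vowel add -eka; stems with 2 vowels add the prefix ka-.
So pibaguk → pibagkar.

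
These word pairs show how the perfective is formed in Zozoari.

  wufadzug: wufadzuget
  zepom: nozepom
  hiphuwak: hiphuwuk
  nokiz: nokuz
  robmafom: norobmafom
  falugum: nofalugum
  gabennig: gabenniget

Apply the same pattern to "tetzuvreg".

tetzuvreget

wufadzug and falugum both have last vowel 'u' yet inflect differently (wufadzuget, nofalugum), so the last vowel is not what conditions the rule; the final letter is.
"tetzuvreg" ends in -g. The stems ending in -g (gabennig → gabenniget, wufadzug → wufadzuget) add -et.
The other patterns: stems ending in -m add the prefix no-; stems ending in -k or -z change the last vowel to 'u'.
So tetzuvreg → tetzuvreget.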